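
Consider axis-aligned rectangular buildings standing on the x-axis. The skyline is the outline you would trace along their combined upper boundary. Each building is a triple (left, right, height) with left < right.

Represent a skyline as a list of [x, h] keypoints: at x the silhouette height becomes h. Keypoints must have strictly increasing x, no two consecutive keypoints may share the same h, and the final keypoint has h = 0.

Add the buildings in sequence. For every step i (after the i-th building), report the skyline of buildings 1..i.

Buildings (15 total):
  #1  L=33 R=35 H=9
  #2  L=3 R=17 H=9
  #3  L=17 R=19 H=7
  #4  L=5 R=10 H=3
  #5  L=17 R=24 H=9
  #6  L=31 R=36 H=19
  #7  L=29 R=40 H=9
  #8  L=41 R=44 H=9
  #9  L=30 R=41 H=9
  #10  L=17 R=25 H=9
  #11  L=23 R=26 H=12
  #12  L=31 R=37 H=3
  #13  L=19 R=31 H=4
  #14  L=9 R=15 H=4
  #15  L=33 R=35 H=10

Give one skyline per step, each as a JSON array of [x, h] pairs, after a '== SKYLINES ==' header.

== SKYLINES ==
[[33,9],[35,0]]
[[3,9],[17,0],[33,9],[35,0]]
[[3,9],[17,7],[19,0],[33,9],[35,0]]
[[3,9],[17,7],[19,0],[33,9],[35,0]]
[[3,9],[24,0],[33,9],[35,0]]
[[3,9],[24,0],[31,19],[36,0]]
[[3,9],[24,0],[29,9],[31,19],[36,9],[40,0]]
[[3,9],[24,0],[29,9],[31,19],[36,9],[40,0],[41,9],[44,0]]
[[3,9],[24,0],[29,9],[31,19],[36,9],[44,0]]
[[3,9],[25,0],[29,9],[31,19],[36,9],[44,0]]
[[3,9],[23,12],[26,0],[29,9],[31,19],[36,9],[44,0]]
[[3,9],[23,12],[26,0],[29,9],[31,19],[36,9],[44,0]]
[[3,9],[23,12],[26,4],[29,9],[31,19],[36,9],[44,0]]
[[3,9],[23,12],[26,4],[29,9],[31,19],[36,9],[44,0]]
[[3,9],[23,12],[26,4],[29,9],[31,19],[36,9],[44,0]]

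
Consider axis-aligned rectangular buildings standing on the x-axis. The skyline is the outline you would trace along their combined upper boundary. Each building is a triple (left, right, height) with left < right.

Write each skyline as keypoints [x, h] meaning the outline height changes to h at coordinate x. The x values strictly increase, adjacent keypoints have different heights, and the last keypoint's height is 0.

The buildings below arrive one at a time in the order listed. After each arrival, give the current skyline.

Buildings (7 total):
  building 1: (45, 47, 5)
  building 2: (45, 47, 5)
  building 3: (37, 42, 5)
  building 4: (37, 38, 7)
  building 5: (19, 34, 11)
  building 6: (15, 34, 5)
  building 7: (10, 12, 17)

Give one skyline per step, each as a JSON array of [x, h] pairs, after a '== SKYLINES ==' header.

== SKYLINES ==
[[45,5],[47,0]]
[[45,5],[47,0]]
[[37,5],[42,0],[45,5],[47,0]]
[[37,7],[38,5],[42,0],[45,5],[47,0]]
[[19,11],[34,0],[37,7],[38,5],[42,0],[45,5],[47,0]]
[[15,5],[19,11],[34,0],[37,7],[38,5],[42,0],[45,5],[47,0]]
[[10,17],[12,0],[15,5],[19,11],[34,0],[37,7],[38,5],[42,0],[45,5],[47,0]]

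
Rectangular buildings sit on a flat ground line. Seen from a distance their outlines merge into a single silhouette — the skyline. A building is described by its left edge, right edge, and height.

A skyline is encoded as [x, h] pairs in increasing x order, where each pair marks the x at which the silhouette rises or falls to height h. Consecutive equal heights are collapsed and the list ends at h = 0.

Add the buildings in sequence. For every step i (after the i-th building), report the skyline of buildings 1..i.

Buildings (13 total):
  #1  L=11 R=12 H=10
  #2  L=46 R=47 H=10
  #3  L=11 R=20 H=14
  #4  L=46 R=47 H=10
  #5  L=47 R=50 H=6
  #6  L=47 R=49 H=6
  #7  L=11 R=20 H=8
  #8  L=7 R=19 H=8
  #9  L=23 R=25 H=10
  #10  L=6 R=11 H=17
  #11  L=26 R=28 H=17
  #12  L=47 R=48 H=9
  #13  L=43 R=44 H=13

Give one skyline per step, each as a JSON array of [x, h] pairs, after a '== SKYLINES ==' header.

== SKYLINES ==
[[11,10],[12,0]]
[[11,10],[12,0],[46,10],[47,0]]
[[11,14],[20,0],[46,10],[47,0]]
[[11,14],[20,0],[46,10],[47,0]]
[[11,14],[20,0],[46,10],[47,6],[50,0]]
[[11,14],[20,0],[46,10],[47,6],[50,0]]
[[11,14],[20,0],[46,10],[47,6],[50,0]]
[[7,8],[11,14],[20,0],[46,10],[47,6],[50,0]]
[[7,8],[11,14],[20,0],[23,10],[25,0],[46,10],[47,6],[50,0]]
[[6,17],[11,14],[20,0],[23,10],[25,0],[46,10],[47,6],[50,0]]
[[6,17],[11,14],[20,0],[23,10],[25,0],[26,17],[28,0],[46,10],[47,6],[50,0]]
[[6,17],[11,14],[20,0],[23,10],[25,0],[26,17],[28,0],[46,10],[47,9],[48,6],[50,0]]
[[6,17],[11,14],[20,0],[23,10],[25,0],[26,17],[28,0],[43,13],[44,0],[46,10],[47,9],[48,6],[50,0]]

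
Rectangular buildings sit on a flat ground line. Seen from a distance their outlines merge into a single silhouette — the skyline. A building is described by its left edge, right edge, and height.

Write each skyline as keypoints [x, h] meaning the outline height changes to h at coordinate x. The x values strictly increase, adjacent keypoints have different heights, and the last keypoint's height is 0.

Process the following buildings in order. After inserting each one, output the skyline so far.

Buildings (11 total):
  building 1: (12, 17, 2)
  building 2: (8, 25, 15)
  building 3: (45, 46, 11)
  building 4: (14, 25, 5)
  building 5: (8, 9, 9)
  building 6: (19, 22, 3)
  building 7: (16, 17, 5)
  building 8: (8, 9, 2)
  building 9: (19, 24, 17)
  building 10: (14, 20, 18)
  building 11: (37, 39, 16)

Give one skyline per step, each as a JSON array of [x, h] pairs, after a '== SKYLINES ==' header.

== SKYLINES ==
[[12,2],[17,0]]
[[8,15],[25,0]]
[[8,15],[25,0],[45,11],[46,0]]
[[8,15],[25,0],[45,11],[46,0]]
[[8,15],[25,0],[45,11],[46,0]]
[[8,15],[25,0],[45,11],[46,0]]
[[8,15],[25,0],[45,11],[46,0]]
[[8,15],[25,0],[45,11],[46,0]]
[[8,15],[19,17],[24,15],[25,0],[45,11],[46,0]]
[[8,15],[14,18],[20,17],[24,15],[25,0],[45,11],[46,0]]
[[8,15],[14,18],[20,17],[24,15],[25,0],[37,16],[39,0],[45,11],[46,0]]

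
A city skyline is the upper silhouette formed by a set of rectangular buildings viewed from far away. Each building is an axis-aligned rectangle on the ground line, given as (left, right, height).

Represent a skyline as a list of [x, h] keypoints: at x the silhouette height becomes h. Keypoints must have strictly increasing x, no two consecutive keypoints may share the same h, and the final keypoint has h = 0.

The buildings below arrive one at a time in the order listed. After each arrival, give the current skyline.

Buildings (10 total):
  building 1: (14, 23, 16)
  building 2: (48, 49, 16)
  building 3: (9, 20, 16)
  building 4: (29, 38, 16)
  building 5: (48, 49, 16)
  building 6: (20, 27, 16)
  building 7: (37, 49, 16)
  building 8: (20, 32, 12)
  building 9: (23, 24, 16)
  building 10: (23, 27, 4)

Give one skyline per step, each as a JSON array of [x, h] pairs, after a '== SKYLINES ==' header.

== SKYLINES ==
[[14,16],[23,0]]
[[14,16],[23,0],[48,16],[49,0]]
[[9,16],[23,0],[48,16],[49,0]]
[[9,16],[23,0],[29,16],[38,0],[48,16],[49,0]]
[[9,16],[23,0],[29,16],[38,0],[48,16],[49,0]]
[[9,16],[27,0],[29,16],[38,0],[48,16],[49,0]]
[[9,16],[27,0],[29,16],[49,0]]
[[9,16],[27,12],[29,16],[49,0]]
[[9,16],[27,12],[29,16],[49,0]]
[[9,16],[27,12],[29,16],[49,0]]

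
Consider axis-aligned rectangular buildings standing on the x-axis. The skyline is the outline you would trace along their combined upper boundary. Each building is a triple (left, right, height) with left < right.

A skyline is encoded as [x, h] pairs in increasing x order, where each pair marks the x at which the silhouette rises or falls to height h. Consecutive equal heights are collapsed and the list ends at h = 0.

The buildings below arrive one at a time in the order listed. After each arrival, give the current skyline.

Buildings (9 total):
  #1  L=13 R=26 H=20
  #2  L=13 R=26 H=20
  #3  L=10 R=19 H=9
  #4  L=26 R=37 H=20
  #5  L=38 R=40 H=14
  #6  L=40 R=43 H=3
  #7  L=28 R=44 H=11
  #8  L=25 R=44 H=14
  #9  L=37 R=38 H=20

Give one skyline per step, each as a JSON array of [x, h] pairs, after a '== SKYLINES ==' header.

== SKYLINES ==
[[13,20],[26,0]]
[[13,20],[26,0]]
[[10,9],[13,20],[26,0]]
[[10,9],[13,20],[37,0]]
[[10,9],[13,20],[37,0],[38,14],[40,0]]
[[10,9],[13,20],[37,0],[38,14],[40,3],[43,0]]
[[10,9],[13,20],[37,11],[38,14],[40,11],[44,0]]
[[10,9],[13,20],[37,14],[44,0]]
[[10,9],[13,20],[38,14],[44,0]]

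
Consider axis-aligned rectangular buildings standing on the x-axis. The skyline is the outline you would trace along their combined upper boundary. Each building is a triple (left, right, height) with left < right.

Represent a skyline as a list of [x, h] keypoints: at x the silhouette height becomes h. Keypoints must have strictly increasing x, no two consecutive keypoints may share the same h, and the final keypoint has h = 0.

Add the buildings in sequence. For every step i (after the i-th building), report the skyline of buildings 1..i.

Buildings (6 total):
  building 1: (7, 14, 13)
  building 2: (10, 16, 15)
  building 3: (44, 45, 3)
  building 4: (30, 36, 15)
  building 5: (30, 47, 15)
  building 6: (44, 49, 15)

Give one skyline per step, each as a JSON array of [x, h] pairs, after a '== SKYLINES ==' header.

== SKYLINES ==
[[7,13],[14,0]]
[[7,13],[10,15],[16,0]]
[[7,13],[10,15],[16,0],[44,3],[45,0]]
[[7,13],[10,15],[16,0],[30,15],[36,0],[44,3],[45,0]]
[[7,13],[10,15],[16,0],[30,15],[47,0]]
[[7,13],[10,15],[16,0],[30,15],[49,0]]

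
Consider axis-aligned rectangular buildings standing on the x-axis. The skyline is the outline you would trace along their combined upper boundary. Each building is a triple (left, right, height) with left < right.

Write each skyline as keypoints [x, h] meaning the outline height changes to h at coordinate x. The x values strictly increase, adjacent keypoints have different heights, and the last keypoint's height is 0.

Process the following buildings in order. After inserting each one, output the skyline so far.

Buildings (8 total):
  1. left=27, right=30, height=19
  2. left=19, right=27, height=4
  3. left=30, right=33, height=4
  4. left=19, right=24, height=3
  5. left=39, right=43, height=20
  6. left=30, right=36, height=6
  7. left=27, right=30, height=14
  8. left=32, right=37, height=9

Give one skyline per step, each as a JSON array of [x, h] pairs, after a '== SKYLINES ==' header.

== SKYLINES ==
[[27,19],[30,0]]
[[19,4],[27,19],[30,0]]
[[19,4],[27,19],[30,4],[33,0]]
[[19,4],[27,19],[30,4],[33,0]]
[[19,4],[27,19],[30,4],[33,0],[39,20],[43,0]]
[[19,4],[27,19],[30,6],[36,0],[39,20],[43,0]]
[[19,4],[27,19],[30,6],[36,0],[39,20],[43,0]]
[[19,4],[27,19],[30,6],[32,9],[37,0],[39,20],[43,0]]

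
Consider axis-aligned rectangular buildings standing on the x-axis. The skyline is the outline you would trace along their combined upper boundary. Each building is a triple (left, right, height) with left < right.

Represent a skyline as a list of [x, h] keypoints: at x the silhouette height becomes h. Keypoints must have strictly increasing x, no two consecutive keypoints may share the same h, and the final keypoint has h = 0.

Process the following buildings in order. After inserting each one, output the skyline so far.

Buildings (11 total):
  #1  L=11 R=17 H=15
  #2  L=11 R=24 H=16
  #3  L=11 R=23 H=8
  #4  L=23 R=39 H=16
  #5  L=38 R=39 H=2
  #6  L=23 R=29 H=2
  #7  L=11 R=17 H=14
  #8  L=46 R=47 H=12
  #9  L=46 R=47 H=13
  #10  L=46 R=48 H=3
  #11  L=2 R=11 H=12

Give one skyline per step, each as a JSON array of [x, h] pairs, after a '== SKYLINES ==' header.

== SKYLINES ==
[[11,15],[17,0]]
[[11,16],[24,0]]
[[11,16],[24,0]]
[[11,16],[39,0]]
[[11,16],[39,0]]
[[11,16],[39,0]]
[[11,16],[39,0]]
[[11,16],[39,0],[46,12],[47,0]]
[[11,16],[39,0],[46,13],[47,0]]
[[11,16],[39,0],[46,13],[47,3],[48,0]]
[[2,12],[11,16],[39,0],[46,13],[47,3],[48,0]]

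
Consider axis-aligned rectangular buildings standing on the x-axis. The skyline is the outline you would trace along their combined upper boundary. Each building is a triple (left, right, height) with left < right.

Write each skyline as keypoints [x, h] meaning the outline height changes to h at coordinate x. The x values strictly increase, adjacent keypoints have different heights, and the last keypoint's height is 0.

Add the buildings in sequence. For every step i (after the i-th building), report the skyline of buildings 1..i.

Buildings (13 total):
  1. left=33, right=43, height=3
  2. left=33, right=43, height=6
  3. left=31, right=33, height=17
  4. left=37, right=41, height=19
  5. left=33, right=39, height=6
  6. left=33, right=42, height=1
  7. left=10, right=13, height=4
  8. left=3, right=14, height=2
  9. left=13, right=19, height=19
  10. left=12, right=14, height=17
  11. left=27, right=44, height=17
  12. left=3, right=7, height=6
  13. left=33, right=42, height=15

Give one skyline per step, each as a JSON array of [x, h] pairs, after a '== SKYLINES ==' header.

== SKYLINES ==
[[33,3],[43,0]]
[[33,6],[43,0]]
[[31,17],[33,6],[43,0]]
[[31,17],[33,6],[37,19],[41,6],[43,0]]
[[31,17],[33,6],[37,19],[41,6],[43,0]]
[[31,17],[33,6],[37,19],[41,6],[43,0]]
[[10,4],[13,0],[31,17],[33,6],[37,19],[41,6],[43,0]]
[[3,2],[10,4],[13,2],[14,0],[31,17],[33,6],[37,19],[41,6],[43,0]]
[[3,2],[10,4],[13,19],[19,0],[31,17],[33,6],[37,19],[41,6],[43,0]]
[[3,2],[10,4],[12,17],[13,19],[19,0],[31,17],[33,6],[37,19],[41,6],[43,0]]
[[3,2],[10,4],[12,17],[13,19],[19,0],[27,17],[37,19],[41,17],[44,0]]
[[3,6],[7,2],[10,4],[12,17],[13,19],[19,0],[27,17],[37,19],[41,17],[44,0]]
[[3,6],[7,2],[10,4],[12,17],[13,19],[19,0],[27,17],[37,19],[41,17],[44,0]]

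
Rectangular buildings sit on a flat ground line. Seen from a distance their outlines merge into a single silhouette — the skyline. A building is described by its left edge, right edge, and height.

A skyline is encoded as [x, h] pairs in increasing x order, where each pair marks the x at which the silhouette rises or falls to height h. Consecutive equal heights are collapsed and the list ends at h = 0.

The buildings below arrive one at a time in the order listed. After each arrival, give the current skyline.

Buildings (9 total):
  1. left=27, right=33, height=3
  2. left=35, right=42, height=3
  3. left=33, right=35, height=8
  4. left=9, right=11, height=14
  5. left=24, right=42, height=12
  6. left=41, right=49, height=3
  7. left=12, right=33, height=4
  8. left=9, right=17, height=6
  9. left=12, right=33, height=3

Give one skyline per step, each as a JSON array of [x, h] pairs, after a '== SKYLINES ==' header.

== SKYLINES ==
[[27,3],[33,0]]
[[27,3],[33,0],[35,3],[42,0]]
[[27,3],[33,8],[35,3],[42,0]]
[[9,14],[11,0],[27,3],[33,8],[35,3],[42,0]]
[[9,14],[11,0],[24,12],[42,0]]
[[9,14],[11,0],[24,12],[42,3],[49,0]]
[[9,14],[11,0],[12,4],[24,12],[42,3],[49,0]]
[[9,14],[11,6],[17,4],[24,12],[42,3],[49,0]]
[[9,14],[11,6],[17,4],[24,12],[42,3],[49,0]]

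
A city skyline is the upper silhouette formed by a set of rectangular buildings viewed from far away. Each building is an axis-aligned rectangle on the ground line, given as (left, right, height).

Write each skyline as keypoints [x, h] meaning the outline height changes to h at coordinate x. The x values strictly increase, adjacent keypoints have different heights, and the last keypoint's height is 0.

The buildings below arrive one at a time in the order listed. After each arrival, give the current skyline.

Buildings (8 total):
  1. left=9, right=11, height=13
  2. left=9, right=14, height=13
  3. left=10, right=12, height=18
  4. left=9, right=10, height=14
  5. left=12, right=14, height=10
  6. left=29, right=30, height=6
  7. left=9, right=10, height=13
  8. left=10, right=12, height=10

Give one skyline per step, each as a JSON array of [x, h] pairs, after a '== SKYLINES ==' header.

== SKYLINES ==
[[9,13],[11,0]]
[[9,13],[14,0]]
[[9,13],[10,18],[12,13],[14,0]]
[[9,14],[10,18],[12,13],[14,0]]
[[9,14],[10,18],[12,13],[14,0]]
[[9,14],[10,18],[12,13],[14,0],[29,6],[30,0]]
[[9,14],[10,18],[12,13],[14,0],[29,6],[30,0]]
[[9,14],[10,18],[12,13],[14,0],[29,6],[30,0]]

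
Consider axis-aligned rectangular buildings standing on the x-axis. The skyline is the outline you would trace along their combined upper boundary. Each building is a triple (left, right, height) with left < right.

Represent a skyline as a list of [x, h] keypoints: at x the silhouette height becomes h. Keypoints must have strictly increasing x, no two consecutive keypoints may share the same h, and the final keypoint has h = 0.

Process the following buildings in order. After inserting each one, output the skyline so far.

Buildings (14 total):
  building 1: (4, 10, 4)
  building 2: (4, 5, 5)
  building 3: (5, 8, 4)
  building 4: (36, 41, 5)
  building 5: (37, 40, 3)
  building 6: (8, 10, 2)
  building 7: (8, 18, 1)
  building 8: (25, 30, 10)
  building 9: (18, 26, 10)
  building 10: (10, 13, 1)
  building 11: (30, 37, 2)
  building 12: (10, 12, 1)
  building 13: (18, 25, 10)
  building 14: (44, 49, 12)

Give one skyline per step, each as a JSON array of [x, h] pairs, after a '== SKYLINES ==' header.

== SKYLINES ==
[[4,4],[10,0]]
[[4,5],[5,4],[10,0]]
[[4,5],[5,4],[10,0]]
[[4,5],[5,4],[10,0],[36,5],[41,0]]
[[4,5],[5,4],[10,0],[36,5],[41,0]]
[[4,5],[5,4],[10,0],[36,5],[41,0]]
[[4,5],[5,4],[10,1],[18,0],[36,5],[41,0]]
[[4,5],[5,4],[10,1],[18,0],[25,10],[30,0],[36,5],[41,0]]
[[4,5],[5,4],[10,1],[18,10],[30,0],[36,5],[41,0]]
[[4,5],[5,4],[10,1],[18,10],[30,0],[36,5],[41,0]]
[[4,5],[5,4],[10,1],[18,10],[30,2],[36,5],[41,0]]
[[4,5],[5,4],[10,1],[18,10],[30,2],[36,5],[41,0]]
[[4,5],[5,4],[10,1],[18,10],[30,2],[36,5],[41,0]]
[[4,5],[5,4],[10,1],[18,10],[30,2],[36,5],[41,0],[44,12],[49,0]]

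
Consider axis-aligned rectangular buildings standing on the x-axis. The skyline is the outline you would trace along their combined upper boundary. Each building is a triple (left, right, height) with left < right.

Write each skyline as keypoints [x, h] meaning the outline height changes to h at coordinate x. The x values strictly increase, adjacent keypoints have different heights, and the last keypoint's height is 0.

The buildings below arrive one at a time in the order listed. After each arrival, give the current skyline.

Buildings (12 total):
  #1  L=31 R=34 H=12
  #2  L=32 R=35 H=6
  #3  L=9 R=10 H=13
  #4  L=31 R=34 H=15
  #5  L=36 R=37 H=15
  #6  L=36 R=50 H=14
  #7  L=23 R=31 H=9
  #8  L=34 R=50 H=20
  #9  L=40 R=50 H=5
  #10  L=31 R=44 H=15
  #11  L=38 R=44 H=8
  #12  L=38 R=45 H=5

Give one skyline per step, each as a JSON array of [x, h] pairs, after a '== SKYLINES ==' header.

== SKYLINES ==
[[31,12],[34,0]]
[[31,12],[34,6],[35,0]]
[[9,13],[10,0],[31,12],[34,6],[35,0]]
[[9,13],[10,0],[31,15],[34,6],[35,0]]
[[9,13],[10,0],[31,15],[34,6],[35,0],[36,15],[37,0]]
[[9,13],[10,0],[31,15],[34,6],[35,0],[36,15],[37,14],[50,0]]
[[9,13],[10,0],[23,9],[31,15],[34,6],[35,0],[36,15],[37,14],[50,0]]
[[9,13],[10,0],[23,9],[31,15],[34,20],[50,0]]
[[9,13],[10,0],[23,9],[31,15],[34,20],[50,0]]
[[9,13],[10,0],[23,9],[31,15],[34,20],[50,0]]
[[9,13],[10,0],[23,9],[31,15],[34,20],[50,0]]
[[9,13],[10,0],[23,9],[31,15],[34,20],[50,0]]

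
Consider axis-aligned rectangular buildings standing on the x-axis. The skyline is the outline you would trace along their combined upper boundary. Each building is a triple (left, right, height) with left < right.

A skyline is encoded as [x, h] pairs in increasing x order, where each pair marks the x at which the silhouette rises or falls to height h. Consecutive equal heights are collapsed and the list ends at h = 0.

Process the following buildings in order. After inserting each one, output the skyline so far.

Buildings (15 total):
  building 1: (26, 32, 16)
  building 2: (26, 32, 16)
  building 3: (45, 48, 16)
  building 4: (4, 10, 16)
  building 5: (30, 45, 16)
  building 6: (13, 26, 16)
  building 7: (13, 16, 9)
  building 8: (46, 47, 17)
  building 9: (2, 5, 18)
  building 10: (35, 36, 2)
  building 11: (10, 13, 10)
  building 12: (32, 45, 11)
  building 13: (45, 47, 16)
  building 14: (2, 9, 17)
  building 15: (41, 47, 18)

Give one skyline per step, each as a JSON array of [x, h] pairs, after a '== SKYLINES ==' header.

== SKYLINES ==
[[26,16],[32,0]]
[[26,16],[32,0]]
[[26,16],[32,0],[45,16],[48,0]]
[[4,16],[10,0],[26,16],[32,0],[45,16],[48,0]]
[[4,16],[10,0],[26,16],[48,0]]
[[4,16],[10,0],[13,16],[48,0]]
[[4,16],[10,0],[13,16],[48,0]]
[[4,16],[10,0],[13,16],[46,17],[47,16],[48,0]]
[[2,18],[5,16],[10,0],[13,16],[46,17],[47,16],[48,0]]
[[2,18],[5,16],[10,0],[13,16],[46,17],[47,16],[48,0]]
[[2,18],[5,16],[10,10],[13,16],[46,17],[47,16],[48,0]]
[[2,18],[5,16],[10,10],[13,16],[46,17],[47,16],[48,0]]
[[2,18],[5,16],[10,10],[13,16],[46,17],[47,16],[48,0]]
[[2,18],[5,17],[9,16],[10,10],[13,16],[46,17],[47,16],[48,0]]
[[2,18],[5,17],[9,16],[10,10],[13,16],[41,18],[47,16],[48,0]]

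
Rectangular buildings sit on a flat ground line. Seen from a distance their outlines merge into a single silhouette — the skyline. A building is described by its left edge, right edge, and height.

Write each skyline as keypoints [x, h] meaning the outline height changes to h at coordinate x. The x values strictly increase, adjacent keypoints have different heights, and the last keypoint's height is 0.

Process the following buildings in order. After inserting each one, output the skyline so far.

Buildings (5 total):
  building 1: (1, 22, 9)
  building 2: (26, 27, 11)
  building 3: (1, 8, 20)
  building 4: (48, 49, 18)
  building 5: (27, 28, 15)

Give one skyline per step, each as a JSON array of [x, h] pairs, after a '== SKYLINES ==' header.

== SKYLINES ==
[[1,9],[22,0]]
[[1,9],[22,0],[26,11],[27,0]]
[[1,20],[8,9],[22,0],[26,11],[27,0]]
[[1,20],[8,9],[22,0],[26,11],[27,0],[48,18],[49,0]]
[[1,20],[8,9],[22,0],[26,11],[27,15],[28,0],[48,18],[49,0]]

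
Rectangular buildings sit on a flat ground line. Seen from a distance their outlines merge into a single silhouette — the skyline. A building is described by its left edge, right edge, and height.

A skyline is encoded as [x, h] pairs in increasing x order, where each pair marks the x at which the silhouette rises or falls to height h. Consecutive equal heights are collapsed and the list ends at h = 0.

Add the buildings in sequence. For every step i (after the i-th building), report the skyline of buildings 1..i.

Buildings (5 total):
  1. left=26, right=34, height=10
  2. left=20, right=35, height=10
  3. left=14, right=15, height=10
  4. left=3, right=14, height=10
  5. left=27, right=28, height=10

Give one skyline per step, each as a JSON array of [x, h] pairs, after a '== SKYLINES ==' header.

== SKYLINES ==
[[26,10],[34,0]]
[[20,10],[35,0]]
[[14,10],[15,0],[20,10],[35,0]]
[[3,10],[15,0],[20,10],[35,0]]
[[3,10],[15,0],[20,10],[35,0]]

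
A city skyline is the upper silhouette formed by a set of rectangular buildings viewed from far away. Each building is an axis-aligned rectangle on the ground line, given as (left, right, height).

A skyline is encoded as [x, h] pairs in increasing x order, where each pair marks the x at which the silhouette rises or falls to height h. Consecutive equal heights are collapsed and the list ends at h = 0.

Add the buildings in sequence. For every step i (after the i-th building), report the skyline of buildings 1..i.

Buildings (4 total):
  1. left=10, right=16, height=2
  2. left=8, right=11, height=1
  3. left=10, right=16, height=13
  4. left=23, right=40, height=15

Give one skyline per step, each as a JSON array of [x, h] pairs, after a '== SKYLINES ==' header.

== SKYLINES ==
[[10,2],[16,0]]
[[8,1],[10,2],[16,0]]
[[8,1],[10,13],[16,0]]
[[8,1],[10,13],[16,0],[23,15],[40,0]]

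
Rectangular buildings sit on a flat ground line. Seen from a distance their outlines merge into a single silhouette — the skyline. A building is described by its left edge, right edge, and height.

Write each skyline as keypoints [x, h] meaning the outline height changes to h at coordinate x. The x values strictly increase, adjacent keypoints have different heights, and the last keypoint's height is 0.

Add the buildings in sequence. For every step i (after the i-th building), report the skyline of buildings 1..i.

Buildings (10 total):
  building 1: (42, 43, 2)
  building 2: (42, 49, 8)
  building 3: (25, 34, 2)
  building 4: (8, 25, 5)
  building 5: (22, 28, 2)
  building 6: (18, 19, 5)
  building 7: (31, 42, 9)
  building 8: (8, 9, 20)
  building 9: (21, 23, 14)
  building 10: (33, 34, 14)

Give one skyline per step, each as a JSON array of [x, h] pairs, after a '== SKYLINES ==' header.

== SKYLINES ==
[[42,2],[43,0]]
[[42,8],[49,0]]
[[25,2],[34,0],[42,8],[49,0]]
[[8,5],[25,2],[34,0],[42,8],[49,0]]
[[8,5],[25,2],[34,0],[42,8],[49,0]]
[[8,5],[25,2],[34,0],[42,8],[49,0]]
[[8,5],[25,2],[31,9],[42,8],[49,0]]
[[8,20],[9,5],[25,2],[31,9],[42,8],[49,0]]
[[8,20],[9,5],[21,14],[23,5],[25,2],[31,9],[42,8],[49,0]]
[[8,20],[9,5],[21,14],[23,5],[25,2],[31,9],[33,14],[34,9],[42,8],[49,0]]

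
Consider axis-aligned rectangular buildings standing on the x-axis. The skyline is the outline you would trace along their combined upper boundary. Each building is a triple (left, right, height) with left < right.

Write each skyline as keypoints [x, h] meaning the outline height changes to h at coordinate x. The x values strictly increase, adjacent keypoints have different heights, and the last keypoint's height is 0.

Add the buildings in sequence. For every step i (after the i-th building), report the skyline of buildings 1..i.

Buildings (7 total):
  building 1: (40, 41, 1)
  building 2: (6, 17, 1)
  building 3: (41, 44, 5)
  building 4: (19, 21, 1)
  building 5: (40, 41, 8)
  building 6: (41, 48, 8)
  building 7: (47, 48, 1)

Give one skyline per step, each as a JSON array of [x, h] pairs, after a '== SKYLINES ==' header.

== SKYLINES ==
[[40,1],[41,0]]
[[6,1],[17,0],[40,1],[41,0]]
[[6,1],[17,0],[40,1],[41,5],[44,0]]
[[6,1],[17,0],[19,1],[21,0],[40,1],[41,5],[44,0]]
[[6,1],[17,0],[19,1],[21,0],[40,8],[41,5],[44,0]]
[[6,1],[17,0],[19,1],[21,0],[40,8],[48,0]]
[[6,1],[17,0],[19,1],[21,0],[40,8],[48,0]]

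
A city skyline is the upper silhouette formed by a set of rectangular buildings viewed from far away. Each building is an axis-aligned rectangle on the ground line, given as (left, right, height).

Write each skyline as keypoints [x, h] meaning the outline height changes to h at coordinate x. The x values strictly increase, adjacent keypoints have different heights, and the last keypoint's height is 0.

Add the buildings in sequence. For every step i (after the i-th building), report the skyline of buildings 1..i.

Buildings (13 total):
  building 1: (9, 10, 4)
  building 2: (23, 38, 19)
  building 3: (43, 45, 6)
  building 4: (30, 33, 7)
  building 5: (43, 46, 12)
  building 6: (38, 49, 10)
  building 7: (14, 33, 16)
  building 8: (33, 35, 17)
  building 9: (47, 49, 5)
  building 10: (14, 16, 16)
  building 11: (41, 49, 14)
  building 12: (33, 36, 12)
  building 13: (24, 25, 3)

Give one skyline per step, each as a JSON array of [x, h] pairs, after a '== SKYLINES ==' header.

== SKYLINES ==
[[9,4],[10,0]]
[[9,4],[10,0],[23,19],[38,0]]
[[9,4],[10,0],[23,19],[38,0],[43,6],[45,0]]
[[9,4],[10,0],[23,19],[38,0],[43,6],[45,0]]
[[9,4],[10,0],[23,19],[38,0],[43,12],[46,0]]
[[9,4],[10,0],[23,19],[38,10],[43,12],[46,10],[49,0]]
[[9,4],[10,0],[14,16],[23,19],[38,10],[43,12],[46,10],[49,0]]
[[9,4],[10,0],[14,16],[23,19],[38,10],[43,12],[46,10],[49,0]]
[[9,4],[10,0],[14,16],[23,19],[38,10],[43,12],[46,10],[49,0]]
[[9,4],[10,0],[14,16],[23,19],[38,10],[43,12],[46,10],[49,0]]
[[9,4],[10,0],[14,16],[23,19],[38,10],[41,14],[49,0]]
[[9,4],[10,0],[14,16],[23,19],[38,10],[41,14],[49,0]]
[[9,4],[10,0],[14,16],[23,19],[38,10],[41,14],[49,0]]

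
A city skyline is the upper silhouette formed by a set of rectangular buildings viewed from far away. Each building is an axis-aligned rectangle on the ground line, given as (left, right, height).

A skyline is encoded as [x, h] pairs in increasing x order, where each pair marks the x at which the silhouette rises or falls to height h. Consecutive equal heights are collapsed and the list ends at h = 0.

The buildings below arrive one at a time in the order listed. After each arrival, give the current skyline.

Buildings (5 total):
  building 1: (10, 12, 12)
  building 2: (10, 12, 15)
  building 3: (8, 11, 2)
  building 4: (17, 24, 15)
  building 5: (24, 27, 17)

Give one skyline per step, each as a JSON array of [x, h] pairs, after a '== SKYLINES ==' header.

== SKYLINES ==
[[10,12],[12,0]]
[[10,15],[12,0]]
[[8,2],[10,15],[12,0]]
[[8,2],[10,15],[12,0],[17,15],[24,0]]
[[8,2],[10,15],[12,0],[17,15],[24,17],[27,0]]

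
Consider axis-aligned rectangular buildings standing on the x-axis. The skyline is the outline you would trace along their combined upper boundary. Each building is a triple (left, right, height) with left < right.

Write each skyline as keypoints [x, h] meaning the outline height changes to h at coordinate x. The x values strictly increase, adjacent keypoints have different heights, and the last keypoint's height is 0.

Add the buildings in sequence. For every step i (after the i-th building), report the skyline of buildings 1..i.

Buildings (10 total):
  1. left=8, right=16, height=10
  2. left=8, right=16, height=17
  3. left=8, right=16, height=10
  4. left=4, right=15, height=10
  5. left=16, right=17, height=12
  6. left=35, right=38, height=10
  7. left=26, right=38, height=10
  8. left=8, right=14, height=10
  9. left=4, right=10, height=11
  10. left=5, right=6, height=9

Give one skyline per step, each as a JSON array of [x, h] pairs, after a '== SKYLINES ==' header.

== SKYLINES ==
[[8,10],[16,0]]
[[8,17],[16,0]]
[[8,17],[16,0]]
[[4,10],[8,17],[16,0]]
[[4,10],[8,17],[16,12],[17,0]]
[[4,10],[8,17],[16,12],[17,0],[35,10],[38,0]]
[[4,10],[8,17],[16,12],[17,0],[26,10],[38,0]]
[[4,10],[8,17],[16,12],[17,0],[26,10],[38,0]]
[[4,11],[8,17],[16,12],[17,0],[26,10],[38,0]]
[[4,11],[8,17],[16,12],[17,0],[26,10],[38,0]]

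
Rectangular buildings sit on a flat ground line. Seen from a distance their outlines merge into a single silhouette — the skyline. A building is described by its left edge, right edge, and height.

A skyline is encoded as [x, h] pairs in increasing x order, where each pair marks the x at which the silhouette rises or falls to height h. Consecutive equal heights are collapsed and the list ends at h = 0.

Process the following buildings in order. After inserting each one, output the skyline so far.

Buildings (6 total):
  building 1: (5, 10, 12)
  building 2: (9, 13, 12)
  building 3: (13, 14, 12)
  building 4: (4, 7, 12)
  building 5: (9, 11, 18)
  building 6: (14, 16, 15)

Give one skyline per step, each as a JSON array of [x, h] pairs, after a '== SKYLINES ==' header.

== SKYLINES ==
[[5,12],[10,0]]
[[5,12],[13,0]]
[[5,12],[14,0]]
[[4,12],[14,0]]
[[4,12],[9,18],[11,12],[14,0]]
[[4,12],[9,18],[11,12],[14,15],[16,0]]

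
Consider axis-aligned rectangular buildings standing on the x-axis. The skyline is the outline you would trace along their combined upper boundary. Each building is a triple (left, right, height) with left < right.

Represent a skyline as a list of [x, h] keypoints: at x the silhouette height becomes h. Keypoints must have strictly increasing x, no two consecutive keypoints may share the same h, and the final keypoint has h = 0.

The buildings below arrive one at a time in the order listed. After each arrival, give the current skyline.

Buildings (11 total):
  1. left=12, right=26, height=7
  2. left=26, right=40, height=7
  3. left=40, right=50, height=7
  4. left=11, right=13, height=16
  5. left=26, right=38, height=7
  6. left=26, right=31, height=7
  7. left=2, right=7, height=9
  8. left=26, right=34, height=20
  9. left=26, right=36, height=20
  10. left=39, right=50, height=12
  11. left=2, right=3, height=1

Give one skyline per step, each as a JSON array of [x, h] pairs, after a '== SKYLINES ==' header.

== SKYLINES ==
[[12,7],[26,0]]
[[12,7],[40,0]]
[[12,7],[50,0]]
[[11,16],[13,7],[50,0]]
[[11,16],[13,7],[50,0]]
[[11,16],[13,7],[50,0]]
[[2,9],[7,0],[11,16],[13,7],[50,0]]
[[2,9],[7,0],[11,16],[13,7],[26,20],[34,7],[50,0]]
[[2,9],[7,0],[11,16],[13,7],[26,20],[36,7],[50,0]]
[[2,9],[7,0],[11,16],[13,7],[26,20],[36,7],[39,12],[50,0]]
[[2,9],[7,0],[11,16],[13,7],[26,20],[36,7],[39,12],[50,0]]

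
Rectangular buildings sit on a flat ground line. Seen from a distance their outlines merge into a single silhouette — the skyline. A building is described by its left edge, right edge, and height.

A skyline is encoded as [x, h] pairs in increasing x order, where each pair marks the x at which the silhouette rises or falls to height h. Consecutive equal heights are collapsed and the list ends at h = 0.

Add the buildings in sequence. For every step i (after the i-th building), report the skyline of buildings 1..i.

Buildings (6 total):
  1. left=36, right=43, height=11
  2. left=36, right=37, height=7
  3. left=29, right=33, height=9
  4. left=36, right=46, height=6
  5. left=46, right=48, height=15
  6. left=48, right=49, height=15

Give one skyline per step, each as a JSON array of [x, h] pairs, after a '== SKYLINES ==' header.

== SKYLINES ==
[[36,11],[43,0]]
[[36,11],[43,0]]
[[29,9],[33,0],[36,11],[43,0]]
[[29,9],[33,0],[36,11],[43,6],[46,0]]
[[29,9],[33,0],[36,11],[43,6],[46,15],[48,0]]
[[29,9],[33,0],[36,11],[43,6],[46,15],[49,0]]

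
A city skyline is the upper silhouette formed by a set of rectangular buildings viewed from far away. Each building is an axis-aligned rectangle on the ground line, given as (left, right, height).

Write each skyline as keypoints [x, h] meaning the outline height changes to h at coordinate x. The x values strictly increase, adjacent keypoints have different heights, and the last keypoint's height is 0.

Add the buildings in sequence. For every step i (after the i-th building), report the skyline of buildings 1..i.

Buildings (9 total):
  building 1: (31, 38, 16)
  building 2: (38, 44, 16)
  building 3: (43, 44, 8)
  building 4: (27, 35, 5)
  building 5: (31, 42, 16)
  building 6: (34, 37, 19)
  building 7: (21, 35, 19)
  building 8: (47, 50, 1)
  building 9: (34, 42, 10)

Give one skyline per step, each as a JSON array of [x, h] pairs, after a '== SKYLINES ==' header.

== SKYLINES ==
[[31,16],[38,0]]
[[31,16],[44,0]]
[[31,16],[44,0]]
[[27,5],[31,16],[44,0]]
[[27,5],[31,16],[44,0]]
[[27,5],[31,16],[34,19],[37,16],[44,0]]
[[21,19],[37,16],[44,0]]
[[21,19],[37,16],[44,0],[47,1],[50,0]]
[[21,19],[37,16],[44,0],[47,1],[50,0]]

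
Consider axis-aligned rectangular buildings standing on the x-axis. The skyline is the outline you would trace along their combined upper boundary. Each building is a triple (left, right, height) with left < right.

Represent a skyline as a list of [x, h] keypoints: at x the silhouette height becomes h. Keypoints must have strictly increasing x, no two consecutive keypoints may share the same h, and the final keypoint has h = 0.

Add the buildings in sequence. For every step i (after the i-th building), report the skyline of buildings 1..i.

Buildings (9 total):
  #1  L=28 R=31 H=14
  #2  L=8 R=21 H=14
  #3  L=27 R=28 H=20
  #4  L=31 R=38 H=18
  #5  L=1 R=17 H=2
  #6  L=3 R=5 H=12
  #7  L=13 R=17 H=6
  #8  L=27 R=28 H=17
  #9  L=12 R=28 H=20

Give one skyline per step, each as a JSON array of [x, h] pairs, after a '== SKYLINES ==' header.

== SKYLINES ==
[[28,14],[31,0]]
[[8,14],[21,0],[28,14],[31,0]]
[[8,14],[21,0],[27,20],[28,14],[31,0]]
[[8,14],[21,0],[27,20],[28,14],[31,18],[38,0]]
[[1,2],[8,14],[21,0],[27,20],[28,14],[31,18],[38,0]]
[[1,2],[3,12],[5,2],[8,14],[21,0],[27,20],[28,14],[31,18],[38,0]]
[[1,2],[3,12],[5,2],[8,14],[21,0],[27,20],[28,14],[31,18],[38,0]]
[[1,2],[3,12],[5,2],[8,14],[21,0],[27,20],[28,14],[31,18],[38,0]]
[[1,2],[3,12],[5,2],[8,14],[12,20],[28,14],[31,18],[38,0]]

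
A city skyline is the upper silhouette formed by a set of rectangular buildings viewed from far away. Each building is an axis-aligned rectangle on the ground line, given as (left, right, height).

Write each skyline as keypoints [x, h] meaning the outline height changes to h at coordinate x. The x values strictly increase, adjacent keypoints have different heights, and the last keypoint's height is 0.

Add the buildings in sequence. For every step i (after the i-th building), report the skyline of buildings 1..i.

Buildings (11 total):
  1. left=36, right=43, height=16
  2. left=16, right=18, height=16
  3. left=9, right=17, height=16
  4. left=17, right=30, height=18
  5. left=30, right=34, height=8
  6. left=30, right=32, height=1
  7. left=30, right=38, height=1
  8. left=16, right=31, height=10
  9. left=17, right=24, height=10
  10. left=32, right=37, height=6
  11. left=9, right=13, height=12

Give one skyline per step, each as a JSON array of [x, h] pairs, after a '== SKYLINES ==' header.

== SKYLINES ==
[[36,16],[43,0]]
[[16,16],[18,0],[36,16],[43,0]]
[[9,16],[18,0],[36,16],[43,0]]
[[9,16],[17,18],[30,0],[36,16],[43,0]]
[[9,16],[17,18],[30,8],[34,0],[36,16],[43,0]]
[[9,16],[17,18],[30,8],[34,0],[36,16],[43,0]]
[[9,16],[17,18],[30,8],[34,1],[36,16],[43,0]]
[[9,16],[17,18],[30,10],[31,8],[34,1],[36,16],[43,0]]
[[9,16],[17,18],[30,10],[31,8],[34,1],[36,16],[43,0]]
[[9,16],[17,18],[30,10],[31,8],[34,6],[36,16],[43,0]]
[[9,16],[17,18],[30,10],[31,8],[34,6],[36,16],[43,0]]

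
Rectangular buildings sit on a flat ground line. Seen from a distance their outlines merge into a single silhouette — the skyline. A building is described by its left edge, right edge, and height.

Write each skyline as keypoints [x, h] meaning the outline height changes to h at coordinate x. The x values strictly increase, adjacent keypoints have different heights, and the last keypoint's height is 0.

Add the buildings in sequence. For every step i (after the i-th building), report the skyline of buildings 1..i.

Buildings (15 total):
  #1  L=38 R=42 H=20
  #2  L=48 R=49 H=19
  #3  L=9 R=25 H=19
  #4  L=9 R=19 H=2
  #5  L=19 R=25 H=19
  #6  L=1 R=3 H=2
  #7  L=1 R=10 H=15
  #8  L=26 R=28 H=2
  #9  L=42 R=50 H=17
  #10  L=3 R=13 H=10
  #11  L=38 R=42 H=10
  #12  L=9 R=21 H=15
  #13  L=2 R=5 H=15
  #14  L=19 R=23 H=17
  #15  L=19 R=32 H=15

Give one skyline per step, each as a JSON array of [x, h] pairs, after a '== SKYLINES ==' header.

== SKYLINES ==
[[38,20],[42,0]]
[[38,20],[42,0],[48,19],[49,0]]
[[9,19],[25,0],[38,20],[42,0],[48,19],[49,0]]
[[9,19],[25,0],[38,20],[42,0],[48,19],[49,0]]
[[9,19],[25,0],[38,20],[42,0],[48,19],[49,0]]
[[1,2],[3,0],[9,19],[25,0],[38,20],[42,0],[48,19],[49,0]]
[[1,15],[9,19],[25,0],[38,20],[42,0],[48,19],[49,0]]
[[1,15],[9,19],[25,0],[26,2],[28,0],[38,20],[42,0],[48,19],[49,0]]
[[1,15],[9,19],[25,0],[26,2],[28,0],[38,20],[42,17],[48,19],[49,17],[50,0]]
[[1,15],[9,19],[25,0],[26,2],[28,0],[38,20],[42,17],[48,19],[49,17],[50,0]]
[[1,15],[9,19],[25,0],[26,2],[28,0],[38,20],[42,17],[48,19],[49,17],[50,0]]
[[1,15],[9,19],[25,0],[26,2],[28,0],[38,20],[42,17],[48,19],[49,17],[50,0]]
[[1,15],[9,19],[25,0],[26,2],[28,0],[38,20],[42,17],[48,19],[49,17],[50,0]]
[[1,15],[9,19],[25,0],[26,2],[28,0],[38,20],[42,17],[48,19],[49,17],[50,0]]
[[1,15],[9,19],[25,15],[32,0],[38,20],[42,17],[48,19],[49,17],[50,0]]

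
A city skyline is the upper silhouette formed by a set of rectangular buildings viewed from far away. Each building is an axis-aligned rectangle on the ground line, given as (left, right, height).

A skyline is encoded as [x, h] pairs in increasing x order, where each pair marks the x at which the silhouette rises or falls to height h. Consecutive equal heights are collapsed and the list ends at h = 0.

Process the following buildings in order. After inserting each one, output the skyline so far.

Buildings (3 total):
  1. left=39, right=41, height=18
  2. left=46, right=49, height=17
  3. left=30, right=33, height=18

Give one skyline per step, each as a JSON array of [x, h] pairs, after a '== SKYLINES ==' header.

== SKYLINES ==
[[39,18],[41,0]]
[[39,18],[41,0],[46,17],[49,0]]
[[30,18],[33,0],[39,18],[41,0],[46,17],[49,0]]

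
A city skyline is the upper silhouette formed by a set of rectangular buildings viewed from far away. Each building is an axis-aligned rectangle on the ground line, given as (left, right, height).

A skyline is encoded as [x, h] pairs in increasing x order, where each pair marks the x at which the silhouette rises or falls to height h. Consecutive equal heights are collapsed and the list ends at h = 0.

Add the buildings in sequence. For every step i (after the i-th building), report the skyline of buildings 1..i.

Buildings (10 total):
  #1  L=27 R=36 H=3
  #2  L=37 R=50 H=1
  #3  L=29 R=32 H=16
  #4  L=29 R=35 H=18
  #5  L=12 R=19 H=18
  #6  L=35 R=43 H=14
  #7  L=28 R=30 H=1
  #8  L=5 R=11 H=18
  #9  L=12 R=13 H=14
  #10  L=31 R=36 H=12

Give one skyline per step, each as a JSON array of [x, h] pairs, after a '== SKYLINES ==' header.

== SKYLINES ==
[[27,3],[36,0]]
[[27,3],[36,0],[37,1],[50,0]]
[[27,3],[29,16],[32,3],[36,0],[37,1],[50,0]]
[[27,3],[29,18],[35,3],[36,0],[37,1],[50,0]]
[[12,18],[19,0],[27,3],[29,18],[35,3],[36,0],[37,1],[50,0]]
[[12,18],[19,0],[27,3],[29,18],[35,14],[43,1],[50,0]]
[[12,18],[19,0],[27,3],[29,18],[35,14],[43,1],[50,0]]
[[5,18],[11,0],[12,18],[19,0],[27,3],[29,18],[35,14],[43,1],[50,0]]
[[5,18],[11,0],[12,18],[19,0],[27,3],[29,18],[35,14],[43,1],[50,0]]
[[5,18],[11,0],[12,18],[19,0],[27,3],[29,18],[35,14],[43,1],[50,0]]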